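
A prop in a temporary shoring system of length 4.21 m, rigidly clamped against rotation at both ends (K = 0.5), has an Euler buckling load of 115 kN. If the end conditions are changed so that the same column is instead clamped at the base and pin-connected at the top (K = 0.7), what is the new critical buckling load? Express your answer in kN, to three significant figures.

P_cr ∝ 1/K², so P_cr,new = P_cr,old × (K_old/K_new)² = 115 × (0.5/0.7)²
= 115 × 0.5102 = 58.7 kN

P_cr ≈ 58.7 kN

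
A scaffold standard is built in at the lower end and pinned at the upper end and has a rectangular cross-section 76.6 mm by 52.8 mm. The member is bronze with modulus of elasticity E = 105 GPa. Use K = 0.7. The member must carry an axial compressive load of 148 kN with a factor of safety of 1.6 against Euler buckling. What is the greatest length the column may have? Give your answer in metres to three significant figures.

L_max ≈ 2.90 m

Buckling occurs about the weak axis: I_min = h·b³/12 with b = 52.8 mm (the shorter side).
I_min = 76.6×52.8³/12 = 9.396×10^5 mm⁴
I = 9.396×10^-7 m⁴
Required critical load P_cr = n·P = 1.6 × 148 = 236.8 kN = 2.368×10^5 N
From P_cr = π²EI/(K·L)²:  L = (1/K)·√(π²EI/P_cr) = (1/0.7)·√(π²×1.05×10^11×9.396×10^-7/2.368×10^5)
L = 2.90 m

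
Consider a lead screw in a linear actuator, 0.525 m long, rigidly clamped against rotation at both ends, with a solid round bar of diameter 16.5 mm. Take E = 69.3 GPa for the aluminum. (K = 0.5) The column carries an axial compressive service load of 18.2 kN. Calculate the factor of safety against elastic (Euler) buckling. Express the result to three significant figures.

I = πd⁴/64 = π×16.5⁴/64 = 3.638×10^3 mm⁴
I = 3.638×10^3 mm⁴ = 3.638×10^-9 m⁴
Effective length L_e = K·L = 0.5 × 0.525 = 0.2625 m
P_cr = π²EI / L_e² = π² × 69.3×10⁹ × 3.638×10^-9 / 0.2625² = 3.611×10^4 N
Factor of safety n = P_cr / P = 36.114 / 18.2 = 1.98

n ≈ 1.98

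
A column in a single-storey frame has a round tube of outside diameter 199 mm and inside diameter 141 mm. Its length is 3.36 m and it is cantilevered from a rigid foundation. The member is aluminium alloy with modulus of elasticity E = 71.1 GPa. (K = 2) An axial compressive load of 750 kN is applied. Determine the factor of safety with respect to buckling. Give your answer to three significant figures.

d_o = 199 mm, d_i = 141 mm
I = π(d_o⁴ − d_i⁴)/64 = π(199⁴ − 141.0⁴)/64 = 5.758×10^7 mm⁴
I = 5.758×10^7 mm⁴ = 5.758×10^-5 m⁴
Effective length L_e = K·L = 2 × 3.36 = 6.720 m
P_cr = π²EI / L_e² = π² × 71.1×10⁹ × 5.758×10^-5 / 6.720² = 8.947×10^5 N
Factor of safety n = P_cr / P = 894.73 / 750 = 1.19

n ≈ 1.19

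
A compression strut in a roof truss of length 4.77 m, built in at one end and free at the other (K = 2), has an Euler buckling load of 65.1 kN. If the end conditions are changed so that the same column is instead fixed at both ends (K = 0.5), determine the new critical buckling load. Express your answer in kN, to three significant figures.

P_cr ∝ 1/K², so P_cr,new = P_cr,old × (K_old/K_new)² = 65.1 × (2/0.5)²
= 65.1 × 16.00 = 1040 kN

P_cr ≈ 1040 kN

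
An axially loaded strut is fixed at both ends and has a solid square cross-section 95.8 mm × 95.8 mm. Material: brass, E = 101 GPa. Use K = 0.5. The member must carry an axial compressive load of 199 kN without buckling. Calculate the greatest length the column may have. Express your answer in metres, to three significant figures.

I = a⁴/12 = 95.8⁴/12 = 7.019×10^6 mm⁴
I = 7.019×10^-6 m⁴
At the buckling limit P_cr = P = 1.990×10^5 N
From P_cr = π²EI/(K·L)²:  L = (1/K)·√(π²EI/P_cr) = (1/0.5)·√(π²×1.01×10^11×7.019×10^-6/1.990×10^5)
L = 11.9 m

L_max ≈ 11.9 m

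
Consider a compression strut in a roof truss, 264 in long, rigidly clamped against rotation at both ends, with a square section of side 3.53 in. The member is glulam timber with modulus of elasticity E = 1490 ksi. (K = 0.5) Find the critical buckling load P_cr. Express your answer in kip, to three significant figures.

P_cr ≈ 10.9 kip

I = a⁴/12 = 3.53⁴/12 = 12.94 in⁴
Effective length L_e = K·L = 0.5 × 264 = 132.0 in
P_cr = π²EI / L_e² = π² × 1490×10³ × 12.94 / 132.0² = 1.092×10^4 lb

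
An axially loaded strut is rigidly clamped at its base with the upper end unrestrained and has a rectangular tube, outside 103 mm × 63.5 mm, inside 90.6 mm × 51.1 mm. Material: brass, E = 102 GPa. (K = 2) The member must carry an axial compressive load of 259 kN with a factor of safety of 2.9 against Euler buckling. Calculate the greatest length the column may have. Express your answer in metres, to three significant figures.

Weak-axis I_min = (h_o·b_o³ − h_i·b_i³)/12 with b_o = 63.5, b_i = 51.10 mm (shorter outer/inner sides).
I_min = (103×63.5³ − 90.60×51.10³)/12 = 1.190×10^6 mm⁴
I = 1.190×10^-6 m⁴
Required critical load P_cr = n·P = 2.9 × 259 = 751.1 kN = 7.511×10^5 N
From P_cr = π²EI/(K·L)²:  L = (1/K)·√(π²EI/P_cr) = (1/2)·√(π²×1.02×10^11×1.190×10^-6/7.511×10^5)
L = 0.632 m

L_max ≈ 0.632 m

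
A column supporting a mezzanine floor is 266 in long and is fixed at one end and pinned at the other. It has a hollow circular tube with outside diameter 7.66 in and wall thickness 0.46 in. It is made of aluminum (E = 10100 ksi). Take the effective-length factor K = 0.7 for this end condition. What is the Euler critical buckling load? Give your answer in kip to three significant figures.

Inner diameter d_i = 7.66 − 2×0.46 = 6.740 in
I = π(d_o⁴ − d_i⁴)/64 = π(7.66⁴ − 6.740⁴)/64 = 67.70 in⁴
Effective length L_e = K·L = 0.7 × 266 = 186.2 in
P_cr = π²EI / L_e² = π² × 10100×10³ × 67.70 / 186.2² = 1.946×10^5 lb

P_cr ≈ 195 kip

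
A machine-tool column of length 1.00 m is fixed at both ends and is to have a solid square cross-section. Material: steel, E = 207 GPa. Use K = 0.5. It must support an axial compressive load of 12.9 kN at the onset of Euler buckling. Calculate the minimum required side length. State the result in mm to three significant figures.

a ≈ 11.7 mm

L_e = K·L = 0.5 × 1.00 = 0.5000 m
Required I = P_cr·L_e²/(π²E) = 1.290×10^4 × 0.5000² / (π² × 2.07×10^11) = 1.579×10^-9 m⁴
I_req = 1.579×10^3 mm⁴
Solid square: I = a⁴/12  ⇒  a = (12I)^(1/4) = (12×1.579×10^3)^(1/4) = 11.7 mm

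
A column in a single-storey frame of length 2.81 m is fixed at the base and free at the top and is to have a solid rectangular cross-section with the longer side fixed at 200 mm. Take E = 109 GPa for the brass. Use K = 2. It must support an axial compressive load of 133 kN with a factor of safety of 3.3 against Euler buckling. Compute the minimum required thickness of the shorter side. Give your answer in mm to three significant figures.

Required P_cr = n·P = 3.3 × 133 = 438.9 kN
L_e = K·L = 2 × 2.81 = 5.620 m
Required I = P_cr·L_e²/(π²E) = 4.389×10^5 × 5.620² / (π² × 1.09×10^11) = 1.289×10^-5 m⁴
I_req = 1.289×10^7 mm⁴
Rectangle, weak axis: I_min = h·b³/12 with h = 200 mm fixed  ⇒  b = (12I/h)^(1/3) = 91.8 mm

b ≈ 91.8 mm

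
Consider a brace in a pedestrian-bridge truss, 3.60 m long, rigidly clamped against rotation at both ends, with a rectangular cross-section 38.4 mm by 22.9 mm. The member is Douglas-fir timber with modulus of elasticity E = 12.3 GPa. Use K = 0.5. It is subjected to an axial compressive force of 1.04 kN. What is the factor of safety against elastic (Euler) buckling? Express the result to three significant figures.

n ≈ 1.38

Buckling occurs about the weak axis: I_min = h·b³/12 with b = 22.9 mm (the shorter side).
I_min = 38.4×22.9³/12 = 3.843×10^4 mm⁴
I = 3.843×10^4 mm⁴ = 3.843×10^-8 m⁴
Effective length L_e = K·L = 0.5 × 3.60 = 1.800 m
P_cr = π²EI / L_e² = π² × 12.3×10⁹ × 3.843×10^-8 / 1.800² = 1.440×10^3 N
Factor of safety n = P_cr / P = 1.4398 / 1.04 = 1.38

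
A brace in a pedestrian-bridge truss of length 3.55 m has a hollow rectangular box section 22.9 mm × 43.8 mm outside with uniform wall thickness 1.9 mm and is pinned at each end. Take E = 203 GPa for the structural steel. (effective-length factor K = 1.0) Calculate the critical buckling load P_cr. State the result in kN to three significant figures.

Inner dimensions: h_i = 43.8 − 2×1.9 = 40.00 mm, b_i = 22.9 − 2×1.9 = 19.10 mm
Weak-axis I_min = (h_o·b_o³ − h_i·b_i³)/12 with b_o = 22.9, b_i = 19.10 mm (shorter outer/inner sides).
I_min = (43.8×22.9³ − 40.00×19.10³)/12 = 2.061×10^4 mm⁴
I = 2.061×10^4 mm⁴ = 2.061×10^-8 m⁴
Effective length L_e = K·L = 1 × 3.55 = 3.550 m
P_cr = π²EI / L_e² = π² × 203×10⁹ × 2.061×10^-8 / 3.550² = 3.276×10^3 N

P_cr ≈ 3.28 kN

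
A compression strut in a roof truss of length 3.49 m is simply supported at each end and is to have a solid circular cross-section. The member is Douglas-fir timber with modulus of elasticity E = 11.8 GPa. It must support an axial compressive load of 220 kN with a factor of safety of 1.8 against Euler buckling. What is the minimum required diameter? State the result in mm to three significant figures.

d ≈ 170 mm

Required P_cr = n·P = 1.8 × 220 = 396.0 kN
L_e = K·L = 1 × 3.49 = 3.490 m
Required I = P_cr·L_e²/(π²E) = 3.960×10^5 × 3.490² / (π² × 1.18×10^10) = 4.142×10^-5 m⁴
I_req = 4.142×10^7 mm⁴
Solid circle: I = πd⁴/64  ⇒  d = (64I/π)^(1/4) = (64×4.142×10^7/π)^(1/4) = 170 mm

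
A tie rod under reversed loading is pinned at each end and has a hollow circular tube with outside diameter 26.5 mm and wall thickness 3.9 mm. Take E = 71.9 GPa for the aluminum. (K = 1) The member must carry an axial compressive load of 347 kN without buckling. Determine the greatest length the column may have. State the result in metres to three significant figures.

Inner diameter d_i = 26.5 − 2×3.9 = 18.70 mm
I = π(d_o⁴ − d_i⁴)/64 = π(26.5⁴ − 18.70⁴)/64 = 1.821×10^4 mm⁴
I = 1.821×10^-8 m⁴
At the buckling limit P_cr = P = 3.470×10^5 N
From P_cr = π²EI/(K·L)²:  L = (1/K)·√(π²EI/P_cr) = (1/1)·√(π²×7.19×10^10×1.821×10^-8/3.470×10^5)
L = 0.193 m

L_max ≈ 0.193 m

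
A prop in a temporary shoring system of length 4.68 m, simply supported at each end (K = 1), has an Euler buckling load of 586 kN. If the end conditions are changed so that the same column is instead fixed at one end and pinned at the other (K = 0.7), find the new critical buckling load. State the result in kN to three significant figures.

P_cr ≈ 1200 kN

P_cr ∝ 1/K², so P_cr,new = P_cr,old × (K_old/K_new)² = 586 × (1/0.7)²
= 586 × 2.041 = 1200 kN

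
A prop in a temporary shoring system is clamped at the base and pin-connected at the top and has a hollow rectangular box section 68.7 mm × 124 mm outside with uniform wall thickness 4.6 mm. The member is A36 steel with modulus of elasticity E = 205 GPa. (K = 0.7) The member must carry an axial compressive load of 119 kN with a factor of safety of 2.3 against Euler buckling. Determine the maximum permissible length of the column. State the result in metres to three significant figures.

Inner dimensions: h_i = 124 − 2×4.6 = 114.8 mm, b_i = 68.7 − 2×4.6 = 59.50 mm
Weak-axis I_min = (h_o·b_o³ − h_i·b_i³)/12 with b_o = 68.7, b_i = 59.50 mm (shorter outer/inner sides).
I_min = (124×68.7³ − 114.8×59.50³)/12 = 1.335×10^6 mm⁴
I = 1.335×10^-6 m⁴
Required critical load P_cr = n·P = 2.3 × 119 = 273.7 kN = 2.737×10^5 N
From P_cr = π²EI/(K·L)²:  L = (1/K)·√(π²EI/P_cr) = (1/0.7)·√(π²×2.05×10^11×1.335×10^-6/2.737×10^5)
L = 4.49 m

L_max ≈ 4.49 m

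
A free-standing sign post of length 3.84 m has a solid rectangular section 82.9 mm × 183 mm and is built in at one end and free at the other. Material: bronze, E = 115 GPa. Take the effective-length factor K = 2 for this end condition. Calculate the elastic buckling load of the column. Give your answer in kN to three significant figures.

Buckling occurs about the weak axis: I_min = h·b³/12 with b = 82.9 mm (the shorter side).
I_min = 183×82.9³/12 = 8.688×10^6 mm⁴
I = 8.688×10^6 mm⁴ = 8.688×10^-6 m⁴
Effective length L_e = K·L = 2 × 3.84 = 7.680 m
P_cr = π²EI / L_e² = π² × 115×10⁹ × 8.688×10^-6 / 7.680² = 1.672×10^5 N

P_cr ≈ 167 kN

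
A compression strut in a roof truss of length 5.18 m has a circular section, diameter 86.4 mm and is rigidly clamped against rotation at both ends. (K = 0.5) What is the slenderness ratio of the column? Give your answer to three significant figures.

λ ≈ 120

I = πd⁴/64 = π×86.4⁴/64 = 2.735×10^6 mm⁴
A = 5.863×10^3 mm²;  r_min = √(I/A) = √(2.735×10^6/5.863×10^3) = 21.60 mm
L_e = K·L = 0.5 × 5.18 m = 2.590 m = 2590.0 mm
λ = L_e / r_min = 2590.0 / 21.60 = 120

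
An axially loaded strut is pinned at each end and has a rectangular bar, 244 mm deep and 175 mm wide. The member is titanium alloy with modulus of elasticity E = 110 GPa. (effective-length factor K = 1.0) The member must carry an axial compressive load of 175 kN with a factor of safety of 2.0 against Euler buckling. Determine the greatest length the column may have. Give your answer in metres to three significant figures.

Buckling occurs about the weak axis: I_min = h·b³/12 with b = 175 mm (the shorter side).
I_min = 244×175³/12 = 1.090×10^8 mm⁴
I = 1.090×10^-4 m⁴
Required critical load P_cr = n·P = 2.0 × 175 = 350.0 kN = 3.500×10^5 N
From P_cr = π²EI/(K·L)²:  L = (1/K)·√(π²EI/P_cr) = (1/1)·√(π²×1.10×10^11×1.090×10^-4/3.500×10^5)
L = 18.4 m

L_max ≈ 18.4 m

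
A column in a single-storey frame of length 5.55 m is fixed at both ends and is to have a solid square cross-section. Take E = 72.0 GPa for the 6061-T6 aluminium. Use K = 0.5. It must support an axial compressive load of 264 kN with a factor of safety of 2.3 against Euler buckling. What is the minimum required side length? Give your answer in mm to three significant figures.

Required P_cr = n·P = 2.3 × 264 = 607.2 kN
L_e = K·L = 0.5 × 5.55 = 2.775 m
Required I = P_cr·L_e²/(π²E) = 6.072×10^5 × 2.775² / (π² × 7.20×10^10) = 6.580×10^-6 m⁴
I_req = 6.580×10^6 mm⁴
Solid square: I = a⁴/12  ⇒  a = (12I)^(1/4) = (12×6.580×10^6)^(1/4) = 94.3 mm

a ≈ 94.3 mm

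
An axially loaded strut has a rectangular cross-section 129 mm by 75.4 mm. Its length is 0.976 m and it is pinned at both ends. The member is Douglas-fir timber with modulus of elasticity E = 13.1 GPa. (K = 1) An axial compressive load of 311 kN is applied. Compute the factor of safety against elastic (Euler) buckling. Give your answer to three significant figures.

Buckling occurs about the weak axis: I_min = h·b³/12 with b = 75.4 mm (the shorter side).
I_min = 129×75.4³/12 = 4.608×10^6 mm⁴
I = 4.608×10^6 mm⁴ = 4.608×10^-6 m⁴
Effective length L_e = K·L = 1 × 0.976 = 0.9760 m
P_cr = π²EI / L_e² = π² × 13.1×10⁹ × 4.608×10^-6 / 0.9760² = 6.255×10^5 N
Factor of safety n = P_cr / P = 625.45 / 311 = 2.01

n ≈ 2.01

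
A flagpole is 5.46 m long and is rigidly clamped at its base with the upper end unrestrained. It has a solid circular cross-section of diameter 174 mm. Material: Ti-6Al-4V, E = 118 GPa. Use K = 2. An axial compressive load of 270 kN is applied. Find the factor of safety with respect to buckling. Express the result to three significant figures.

n ≈ 1.63

I = πd⁴/64 = π×174⁴/64 = 4.500×10^7 mm⁴
I = 4.500×10^7 mm⁴ = 4.500×10^-5 m⁴
Effective length L_e = K·L = 2 × 5.46 = 10.92 m
P_cr = π²EI / L_e² = π² × 118×10⁹ × 4.500×10^-5 / 10.92² = 4.394×10^5 N
Factor of safety n = P_cr / P = 439.44 / 270 = 1.63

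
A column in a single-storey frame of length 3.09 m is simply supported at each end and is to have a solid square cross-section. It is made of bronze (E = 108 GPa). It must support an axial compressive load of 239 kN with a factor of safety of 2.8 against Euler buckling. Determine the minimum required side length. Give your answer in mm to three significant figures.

Required P_cr = n·P = 2.8 × 239 = 669.2 kN
L_e = K·L = 1 × 3.09 = 3.090 m
Required I = P_cr·L_e²/(π²E) = 6.692×10^5 × 3.090² / (π² × 1.08×10^11) = 5.994×10^-6 m⁴
I_req = 5.994×10^6 mm⁴
Solid square: I = a⁴/12  ⇒  a = (12I)^(1/4) = (12×5.994×10^6)^(1/4) = 92.1 mm

a ≈ 92.1 mm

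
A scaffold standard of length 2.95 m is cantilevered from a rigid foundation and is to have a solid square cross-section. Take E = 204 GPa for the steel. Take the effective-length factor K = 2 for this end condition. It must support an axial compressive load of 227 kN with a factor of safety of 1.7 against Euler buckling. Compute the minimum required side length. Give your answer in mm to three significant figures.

Required P_cr = n·P = 1.7 × 227 = 385.9 kN
L_e = K·L = 2 × 2.95 = 5.900 m
Required I = P_cr·L_e²/(π²E) = 3.859×10^5 × 5.900² / (π² × 2.04×10^11) = 6.672×10^-6 m⁴
I_req = 6.672×10^6 mm⁴
Solid square: I = a⁴/12  ⇒  a = (12I)^(1/4) = (12×6.672×10^6)^(1/4) = 94.6 mm

a ≈ 94.6 mm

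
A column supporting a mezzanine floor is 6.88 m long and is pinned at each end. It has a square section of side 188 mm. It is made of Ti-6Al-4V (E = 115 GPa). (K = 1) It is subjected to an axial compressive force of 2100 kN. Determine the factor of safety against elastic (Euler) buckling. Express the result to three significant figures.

n ≈ 1.19

I = a⁴/12 = 188⁴/12 = 1.041×10^8 mm⁴
I = 1.041×10^8 mm⁴ = 1.041×10^-4 m⁴
Effective length L_e = K·L = 1 × 6.88 = 6.880 m
P_cr = π²EI / L_e² = π² × 115×10⁹ × 1.041×10^-4 / 6.880² = 2.496×10^6 N
Factor of safety n = P_cr / P = 2496.2 / 2100 = 1.19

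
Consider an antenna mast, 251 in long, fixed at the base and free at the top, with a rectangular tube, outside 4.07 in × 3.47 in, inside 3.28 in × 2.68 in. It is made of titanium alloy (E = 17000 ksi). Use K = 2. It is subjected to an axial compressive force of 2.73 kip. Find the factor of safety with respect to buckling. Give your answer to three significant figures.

Weak-axis I_min = (h_o·b_o³ − h_i·b_i³)/12 with b_o = 3.47, b_i = 2.680 in (shorter outer/inner sides).
I_min = (4.07×3.47³ − 3.280×2.680³)/12 = 8.910 in⁴
Effective length L_e = K·L = 2 × 251 = 502.0 in
P_cr = π²EI / L_e² = π² × 17000×10³ × 8.910 / 502.0² = 5.932×10^3 lb
Factor of safety n = P_cr / P = 5.9320 / 2.73 = 2.17

n ≈ 2.17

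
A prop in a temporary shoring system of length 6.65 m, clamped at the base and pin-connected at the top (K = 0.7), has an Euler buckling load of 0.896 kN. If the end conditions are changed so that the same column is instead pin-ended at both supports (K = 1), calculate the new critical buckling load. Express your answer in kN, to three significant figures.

P_cr ∝ 1/K², so P_cr,new = P_cr,old × (K_old/K_new)² = 0.896 × (0.7/1)²
= 0.896 × 0.4900 = 0.439 kN

P_cr ≈ 0.439 kN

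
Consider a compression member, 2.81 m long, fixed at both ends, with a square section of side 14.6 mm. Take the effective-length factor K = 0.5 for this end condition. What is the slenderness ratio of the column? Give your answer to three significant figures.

I = a⁴/12 = 14.6⁴/12 = 3.786×10^3 mm⁴
A = 213.2 mm²;  r_min = √(I/A) = √(3.786×10^3/213.2) = 4.215 mm
L_e = K·L = 0.5 × 2.81 m = 1.405 m = 1405.0 mm
λ = L_e / r_min = 1405.0 / 4.215 = 333

λ ≈ 333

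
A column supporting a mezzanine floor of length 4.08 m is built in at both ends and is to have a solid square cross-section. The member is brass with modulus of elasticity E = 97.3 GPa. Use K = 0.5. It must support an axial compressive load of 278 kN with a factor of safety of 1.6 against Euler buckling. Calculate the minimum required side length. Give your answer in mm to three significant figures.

Required P_cr = n·P = 1.6 × 278 = 444.8 kN
L_e = K·L = 0.5 × 4.08 = 2.040 m
Required I = P_cr·L_e²/(π²E) = 4.448×10^5 × 2.040² / (π² × 9.73×10^10) = 1.928×10^-6 m⁴
I_req = 1.928×10^6 mm⁴
Solid square: I = a⁴/12  ⇒  a = (12I)^(1/4) = (12×1.928×10^6)^(1/4) = 69.4 mm

a ≈ 69.4 mm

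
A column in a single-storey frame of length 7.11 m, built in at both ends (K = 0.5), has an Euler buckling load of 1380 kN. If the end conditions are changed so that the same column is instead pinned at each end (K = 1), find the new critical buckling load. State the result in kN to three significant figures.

P_cr ∝ 1/K², so P_cr,new = P_cr,old × (K_old/K_new)² = 1380 × (0.5/1)²
= 1380 × 0.2500 = 345 kN

P_cr ≈ 345 kN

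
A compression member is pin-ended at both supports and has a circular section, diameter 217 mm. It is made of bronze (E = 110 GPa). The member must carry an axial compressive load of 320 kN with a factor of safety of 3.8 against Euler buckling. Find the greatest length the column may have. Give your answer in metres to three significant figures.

I = πd⁴/64 = π×217⁴/64 = 1.088×10^8 mm⁴
I = 1.088×10^-4 m⁴
Required critical load P_cr = n·P = 3.8 × 320 = 1216 kN = 1.216×10^6 N
From P_cr = π²EI/(K·L)²:  L = (1/K)·√(π²EI/P_cr) = (1/1)·√(π²×1.10×10^11×1.088×10^-4/1.216×10^6)
L = 9.86 m

L_max ≈ 9.86 m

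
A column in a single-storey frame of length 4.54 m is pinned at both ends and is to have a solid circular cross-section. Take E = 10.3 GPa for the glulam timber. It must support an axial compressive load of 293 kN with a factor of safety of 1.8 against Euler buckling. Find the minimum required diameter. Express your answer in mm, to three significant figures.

Required P_cr = n·P = 1.8 × 293 = 527.4 kN
L_e = K·L = 1 × 4.54 = 4.540 m
Required I = P_cr·L_e²/(π²E) = 5.274×10^5 × 4.540² / (π² × 1.03×10^10) = 1.069×10^-4 m⁴
I_req = 1.069×10^8 mm⁴
Solid circle: I = πd⁴/64  ⇒  d = (64I/π)^(1/4) = (64×1.069×10^8/π)^(1/4) = 216 mm

d ≈ 216 mm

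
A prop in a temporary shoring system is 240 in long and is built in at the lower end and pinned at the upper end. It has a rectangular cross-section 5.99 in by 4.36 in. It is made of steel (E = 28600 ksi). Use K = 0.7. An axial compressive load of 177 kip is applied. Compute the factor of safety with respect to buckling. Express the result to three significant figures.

n ≈ 2.34

Buckling occurs about the weak axis: I_min = h·b³/12 with b = 4.36 in (the shorter side).
I_min = 5.99×4.36³/12 = 41.37 in⁴
Effective length L_e = K·L = 0.7 × 240 = 168.0 in
P_cr = π²EI / L_e² = π² × 28600×10³ × 41.37 / 168.0² = 4.138×10^5 lb
Factor of safety n = P_cr / P = 413.76 / 177 = 2.34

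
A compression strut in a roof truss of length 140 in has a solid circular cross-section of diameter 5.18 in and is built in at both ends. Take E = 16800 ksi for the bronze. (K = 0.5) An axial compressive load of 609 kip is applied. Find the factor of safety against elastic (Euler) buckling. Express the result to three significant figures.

n ≈ 1.96

I = πd⁴/64 = π×5.18⁴/64 = 35.34 in⁴
Effective length L_e = K·L = 0.5 × 140 = 70.00 in
P_cr = π²EI / L_e² = π² × 16800×10³ × 35.34 / 70.00² = 1.196×10^6 lb
Factor of safety n = P_cr / P = 1195.9 / 609 = 1.96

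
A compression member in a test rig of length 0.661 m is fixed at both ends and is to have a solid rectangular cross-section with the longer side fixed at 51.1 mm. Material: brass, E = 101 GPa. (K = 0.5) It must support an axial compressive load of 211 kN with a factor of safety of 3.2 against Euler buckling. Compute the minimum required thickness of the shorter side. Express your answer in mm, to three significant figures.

Required P_cr = n·P = 3.2 × 211 = 675.2 kN
L_e = K·L = 0.5 × 0.661 = 0.3305 m
Required I = P_cr·L_e²/(π²E) = 6.752×10^5 × 0.3305² / (π² × 1.01×10^11) = 7.399×10^-8 m⁴
I_req = 7.399×10^4 mm⁴
Rectangle, weak axis: I_min = h·b³/12 with h = 51.1 mm fixed  ⇒  b = (12I/h)^(1/3) = 25.9 mm

b ≈ 25.9 mm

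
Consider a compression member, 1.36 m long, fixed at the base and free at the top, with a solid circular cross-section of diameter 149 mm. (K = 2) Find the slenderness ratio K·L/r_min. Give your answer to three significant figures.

I = πd⁴/64 = π×149⁴/64 = 2.419×10^7 mm⁴
A = 1.744×10^4 mm²;  r_min = √(I/A) = √(2.419×10^7/1.744×10^4) = 37.25 mm
L_e = K·L = 2 × 1.36 m = 2.720 m = 2720.0 mm
λ = L_e / r_min = 2720.0 / 37.25 = 73.0

λ ≈ 73.0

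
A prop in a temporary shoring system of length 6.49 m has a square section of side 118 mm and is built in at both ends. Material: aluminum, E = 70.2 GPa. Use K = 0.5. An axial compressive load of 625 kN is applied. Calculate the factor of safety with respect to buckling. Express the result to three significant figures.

I = a⁴/12 = 118⁴/12 = 1.616×10^7 mm⁴
I = 1.616×10^7 mm⁴ = 1.616×10^-5 m⁴
Effective length L_e = K·L = 0.5 × 6.49 = 3.245 m
P_cr = π²EI / L_e² = π² × 70.2×10⁹ × 1.616×10^-5 / 3.245² = 1.063×10^6 N
Factor of safety n = P_cr / P = 1063.1 / 625 = 1.70

n ≈ 1.70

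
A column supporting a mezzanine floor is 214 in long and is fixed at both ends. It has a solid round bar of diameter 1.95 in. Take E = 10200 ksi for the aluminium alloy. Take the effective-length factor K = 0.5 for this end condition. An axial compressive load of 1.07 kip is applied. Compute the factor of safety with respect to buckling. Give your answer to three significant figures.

n ≈ 5.83

I = πd⁴/64 = π×1.95⁴/64 = 0.7098 in⁴
Effective length L_e = K·L = 0.5 × 214 = 107.0 in
P_cr = π²EI / L_e² = π² × 10200×10³ × 0.7098 / 107.0² = 6.241×10^3 lb
Factor of safety n = P_cr / P = 6.2408 / 1.07 = 5.83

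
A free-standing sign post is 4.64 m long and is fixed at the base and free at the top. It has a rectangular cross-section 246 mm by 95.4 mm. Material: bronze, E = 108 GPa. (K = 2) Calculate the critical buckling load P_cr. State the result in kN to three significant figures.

Buckling occurs about the weak axis: I_min = h·b³/12 with b = 95.4 mm (the shorter side).
I_min = 246×95.4³/12 = 1.780×10^7 mm⁴
I = 1.780×10^7 mm⁴ = 1.780×10^-5 m⁴
Effective length L_e = K·L = 2 × 4.64 = 9.280 m
P_cr = π²EI / L_e² = π² × 108×10⁹ × 1.780×10^-5 / 9.280² = 2.203×10^5 N

P_cr ≈ 220 kN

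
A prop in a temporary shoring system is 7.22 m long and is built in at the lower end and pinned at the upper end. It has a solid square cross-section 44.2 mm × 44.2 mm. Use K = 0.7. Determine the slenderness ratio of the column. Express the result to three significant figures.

λ ≈ 396

I = a⁴/12 = 44.2⁴/12 = 3.181×10^5 mm⁴
A = 1.954×10^3 mm²;  r_min = √(I/A) = √(3.181×10^5/1.954×10^3) = 12.76 mm
L_e = K·L = 0.7 × 7.22 m = 5.054 m = 5054.0 mm
λ = L_e / r_min = 5054.0 / 12.76 = 396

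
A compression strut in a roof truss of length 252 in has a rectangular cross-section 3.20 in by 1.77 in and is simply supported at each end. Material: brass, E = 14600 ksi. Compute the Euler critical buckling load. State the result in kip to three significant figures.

P_cr ≈ 3.36 kip

Buckling occurs about the weak axis: I_min = h·b³/12 with b = 1.77 in (the shorter side).
I_min = 3.20×1.77³/12 = 1.479 in⁴
Effective length L_e = K·L = 1 × 252 = 252.0 in
P_cr = π²EI / L_e² = π² × 14600×10³ × 1.479 / 252.0² = 3.355×10^3 lb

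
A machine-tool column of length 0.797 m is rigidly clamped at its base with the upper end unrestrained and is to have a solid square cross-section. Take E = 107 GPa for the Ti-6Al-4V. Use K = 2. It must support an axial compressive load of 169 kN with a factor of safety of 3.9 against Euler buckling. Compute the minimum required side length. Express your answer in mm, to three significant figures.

a ≈ 66.0 mm

Required P_cr = n·P = 3.9 × 169 = 659.1 kN
L_e = K·L = 2 × 0.797 = 1.594 m
Required I = P_cr·L_e²/(π²E) = 6.591×10^5 × 1.594² / (π² × 1.07×10^11) = 1.586×10^-6 m⁴
I_req = 1.586×10^6 mm⁴
Solid square: I = a⁴/12  ⇒  a = (12I)^(1/4) = (12×1.586×10^6)^(1/4) = 66.0 mm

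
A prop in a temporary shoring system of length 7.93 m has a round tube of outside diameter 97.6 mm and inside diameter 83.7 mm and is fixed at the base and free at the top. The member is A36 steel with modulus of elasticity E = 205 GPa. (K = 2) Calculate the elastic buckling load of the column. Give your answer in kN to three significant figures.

P_cr ≈ 16.4 kN

d_o = 97.6 mm, d_i = 83.7 mm
I = π(d_o⁴ − d_i⁴)/64 = π(97.6⁴ − 83.70⁴)/64 = 2.045×10^6 mm⁴
I = 2.045×10^6 mm⁴ = 2.045×10^-6 m⁴
Effective length L_e = K·L = 2 × 7.93 = 15.86 m
P_cr = π²EI / L_e² = π² × 205×10⁹ × 2.045×10^-6 / 15.86² = 1.645×10^4 N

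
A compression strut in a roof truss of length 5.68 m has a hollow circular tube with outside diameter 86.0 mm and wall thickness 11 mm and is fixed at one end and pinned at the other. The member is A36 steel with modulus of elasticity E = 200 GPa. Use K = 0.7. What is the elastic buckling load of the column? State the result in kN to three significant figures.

Inner diameter d_i = 86.0 − 2×11 = 64.00 mm
I = π(d_o⁴ − d_i⁴)/64 = π(86.0⁴ − 64.00⁴)/64 = 1.862×10^6 mm⁴
I = 1.862×10^6 mm⁴ = 1.862×10^-6 m⁴
Effective length L_e = K·L = 0.7 × 5.68 = 3.976 m
P_cr = π²EI / L_e² = π² × 200×10⁹ × 1.862×10^-6 / 3.976² = 2.324×10^5 N

P_cr ≈ 232 kN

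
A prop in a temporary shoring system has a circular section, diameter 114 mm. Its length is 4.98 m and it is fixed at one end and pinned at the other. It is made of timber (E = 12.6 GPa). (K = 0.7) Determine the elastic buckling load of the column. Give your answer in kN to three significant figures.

I = πd⁴/64 = π×114⁴/64 = 8.291×10^6 mm⁴
I = 8.291×10^6 mm⁴ = 8.291×10^-6 m⁴
Effective length L_e = K·L = 0.7 × 4.98 = 3.486 m
P_cr = π²EI / L_e² = π² × 12.6×10⁹ × 8.291×10^-6 / 3.486² = 8.484×10^4 N

P_cr ≈ 84.8 kN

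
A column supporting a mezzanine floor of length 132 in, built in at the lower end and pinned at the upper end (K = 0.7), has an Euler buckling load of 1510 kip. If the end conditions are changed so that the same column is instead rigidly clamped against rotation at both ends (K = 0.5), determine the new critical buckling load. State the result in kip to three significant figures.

P_cr ≈ 2960 kip

P_cr ∝ 1/K², so P_cr,new = P_cr,old × (K_old/K_new)² = 1510 × (0.7/0.5)²
= 1510 × 1.960 = 2960 kip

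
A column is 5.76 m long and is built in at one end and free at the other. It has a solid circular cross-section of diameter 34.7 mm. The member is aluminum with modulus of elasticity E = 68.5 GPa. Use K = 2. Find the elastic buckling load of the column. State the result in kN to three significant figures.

I = πd⁴/64 = π×34.7⁴/64 = 7.117×10^4 mm⁴
I = 7.117×10^4 mm⁴ = 7.117×10^-8 m⁴
Effective length L_e = K·L = 2 × 5.76 = 11.52 m
P_cr = π²EI / L_e² = π² × 68.5×10⁹ × 7.117×10^-8 / 11.52² = 362.6 N

P_cr ≈ 0.363 kN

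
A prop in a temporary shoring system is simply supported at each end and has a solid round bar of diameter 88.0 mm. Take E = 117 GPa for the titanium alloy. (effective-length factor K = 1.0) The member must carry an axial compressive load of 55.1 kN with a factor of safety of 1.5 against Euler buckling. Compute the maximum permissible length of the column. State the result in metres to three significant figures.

L_max ≈ 6.41 m

I = πd⁴/64 = π×88.0⁴/64 = 2.944×10^6 mm⁴
I = 2.944×10^-6 m⁴
Required critical load P_cr = n·P = 1.5 × 55.1 = 82.65 kN = 8.265×10^4 N
From P_cr = π²EI/(K·L)²:  L = (1/K)·√(π²EI/P_cr) = (1/1)·√(π²×1.17×10^11×2.944×10^-6/8.265×10^4)
L = 6.41 m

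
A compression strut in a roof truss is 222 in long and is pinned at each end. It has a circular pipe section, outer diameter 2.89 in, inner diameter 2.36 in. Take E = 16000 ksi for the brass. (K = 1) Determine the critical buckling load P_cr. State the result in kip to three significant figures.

d_o = 2.89 in, d_i = 2.36 in
I = π(d_o⁴ − d_i⁴)/64 = π(2.89⁴ − 2.360⁴)/64 = 1.902 in⁴
Effective length L_e = K·L = 1 × 222 = 222.0 in
P_cr = π²EI / L_e² = π² × 16000×10³ × 1.902 / 222.0² = 6.093×10^3 lb

P_cr ≈ 6.09 kip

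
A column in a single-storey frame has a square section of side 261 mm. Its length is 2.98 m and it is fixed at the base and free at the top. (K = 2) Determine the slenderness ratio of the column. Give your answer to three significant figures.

I = a⁴/12 = 261⁴/12 = 3.867×10^8 mm⁴
A = 6.812×10^4 mm²;  r_min = √(I/A) = √(3.867×10^8/6.812×10^4) = 75.34 mm
L_e = K·L = 2 × 2.98 m = 5.960 m = 5960.0 mm
λ = L_e / r_min = 5960.0 / 75.34 = 79.1

λ ≈ 79.1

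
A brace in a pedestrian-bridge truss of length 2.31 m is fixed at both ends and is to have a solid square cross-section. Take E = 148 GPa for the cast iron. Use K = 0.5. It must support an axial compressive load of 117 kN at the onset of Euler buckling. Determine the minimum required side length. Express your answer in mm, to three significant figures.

a ≈ 33.7 mm

L_e = K·L = 0.5 × 2.31 = 1.155 m
Required I = P_cr·L_e²/(π²E) = 1.170×10^5 × 1.155² / (π² × 1.48×10^11) = 1.069×10^-7 m⁴
I_req = 1.069×10^5 mm⁴
Solid square: I = a⁴/12  ⇒  a = (12I)^(1/4) = (12×1.069×10^5)^(1/4) = 33.7 mm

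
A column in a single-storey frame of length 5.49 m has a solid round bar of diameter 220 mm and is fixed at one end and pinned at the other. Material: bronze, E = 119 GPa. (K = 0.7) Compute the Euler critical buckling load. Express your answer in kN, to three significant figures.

I = πd⁴/64 = π×220⁴/64 = 1.150×10^8 mm⁴
I = 1.150×10^8 mm⁴ = 1.150×10^-4 m⁴
Effective length L_e = K·L = 0.7 × 5.49 = 3.843 m
P_cr = π²EI / L_e² = π² × 119×10⁹ × 1.150×10^-4 / 3.843² = 9.145×10^6 N

P_cr ≈ 9140 kN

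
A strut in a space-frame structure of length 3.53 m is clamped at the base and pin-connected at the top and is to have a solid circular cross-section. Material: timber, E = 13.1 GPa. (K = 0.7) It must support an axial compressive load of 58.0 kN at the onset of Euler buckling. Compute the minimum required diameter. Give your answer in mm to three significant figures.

L_e = K·L = 0.7 × 3.53 = 2.471 m
Required I = P_cr·L_e²/(π²E) = 5.800×10^4 × 2.471² / (π² × 1.31×10^10) = 2.739×10^-6 m⁴
I_req = 2.739×10^6 mm⁴
Solid circle: I = πd⁴/64  ⇒  d = (64I/π)^(1/4) = (64×2.739×10^6/π)^(1/4) = 86.4 mm

d ≈ 86.4 mm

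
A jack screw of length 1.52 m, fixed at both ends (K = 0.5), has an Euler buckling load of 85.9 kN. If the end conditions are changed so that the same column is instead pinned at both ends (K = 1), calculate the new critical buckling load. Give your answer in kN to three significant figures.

P_cr ≈ 21.5 kN

P_cr ∝ 1/K², so P_cr,new = P_cr,old × (K_old/K_new)² = 85.9 × (0.5/1)²
= 85.9 × 0.2500 = 21.5 kN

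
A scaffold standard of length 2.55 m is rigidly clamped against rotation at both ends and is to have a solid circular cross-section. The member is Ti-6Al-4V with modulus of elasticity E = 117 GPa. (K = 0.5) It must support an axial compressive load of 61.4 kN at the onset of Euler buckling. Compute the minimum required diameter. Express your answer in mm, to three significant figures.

d ≈ 36.4 mm

L_e = K·L = 0.5 × 2.55 = 1.275 m
Required I = P_cr·L_e²/(π²E) = 6.140×10^4 × 1.275² / (π² × 1.17×10^11) = 8.644×10^-8 m⁴
I_req = 8.644×10^4 mm⁴
Solid circle: I = πd⁴/64  ⇒  d = (64I/π)^(1/4) = (64×8.644×10^4/π)^(1/4) = 36.4 mm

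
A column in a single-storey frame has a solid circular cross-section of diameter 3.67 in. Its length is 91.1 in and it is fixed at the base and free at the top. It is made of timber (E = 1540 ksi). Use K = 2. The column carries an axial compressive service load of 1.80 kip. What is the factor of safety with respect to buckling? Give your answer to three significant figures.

n ≈ 2.27

I = πd⁴/64 = π×3.67⁴/64 = 8.905 in⁴
Effective length L_e = K·L = 2 × 91.1 = 182.2 in
P_cr = π²EI / L_e² = π² × 1540×10³ × 8.905 / 182.2² = 4.077×10^3 lb
Factor of safety n = P_cr / P = 4.0772 / 1.80 = 2.27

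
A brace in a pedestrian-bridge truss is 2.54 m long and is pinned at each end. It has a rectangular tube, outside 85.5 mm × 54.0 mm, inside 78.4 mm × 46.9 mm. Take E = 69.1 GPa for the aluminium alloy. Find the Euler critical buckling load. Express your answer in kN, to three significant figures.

Weak-axis I_min = (h_o·b_o³ − h_i·b_i³)/12 with b_o = 54.0, b_i = 46.90 mm (shorter outer/inner sides).
I_min = (85.5×54.0³ − 78.40×46.90³)/12 = 4.479×10^5 mm⁴
I = 4.479×10^5 mm⁴ = 4.479×10^-7 m⁴
Effective length L_e = K·L = 1 × 2.54 = 2.540 m
P_cr = π²EI / L_e² = π² × 69.1×10⁹ × 4.479×10^-7 / 2.540² = 4.735×10^4 N

P_cr ≈ 47.4 kN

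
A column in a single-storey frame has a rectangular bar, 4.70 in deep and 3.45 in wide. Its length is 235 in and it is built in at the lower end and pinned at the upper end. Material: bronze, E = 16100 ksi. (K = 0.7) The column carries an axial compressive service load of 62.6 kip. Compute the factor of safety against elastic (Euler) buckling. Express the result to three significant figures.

Buckling occurs about the weak axis: I_min = h·b³/12 with b = 3.45 in (the shorter side).
I_min = 4.70×3.45³/12 = 16.08 in⁴
Effective length L_e = K·L = 0.7 × 235 = 164.5 in
P_cr = π²EI / L_e² = π² × 16100×10³ × 16.08 / 164.5² = 9.444×10^4 lb
Factor of safety n = P_cr / P = 94.443 / 62.6 = 1.51

n ≈ 1.51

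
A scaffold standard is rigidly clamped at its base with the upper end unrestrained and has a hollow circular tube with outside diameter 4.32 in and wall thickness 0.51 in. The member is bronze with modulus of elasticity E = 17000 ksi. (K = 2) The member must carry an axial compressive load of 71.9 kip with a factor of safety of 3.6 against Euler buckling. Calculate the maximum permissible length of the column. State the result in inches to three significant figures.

Inner diameter d_i = 4.32 − 2×0.51 = 3.300 in
I = π(d_o⁴ − d_i⁴)/64 = π(4.32⁴ − 3.300⁴)/64 = 11.28 in⁴
Required critical load P_cr = n·P = 3.6 × 71.9 = 258.8 kip = 2.588×10^5 lb
From P_cr = π²EI/(K·L)²:  L = (1/K)·√(π²EI/P_cr) = (1/2)·√(π²×1.70×10^7×11.28/2.588×10^5)
L = 42.7 in

L_max ≈ 42.7 in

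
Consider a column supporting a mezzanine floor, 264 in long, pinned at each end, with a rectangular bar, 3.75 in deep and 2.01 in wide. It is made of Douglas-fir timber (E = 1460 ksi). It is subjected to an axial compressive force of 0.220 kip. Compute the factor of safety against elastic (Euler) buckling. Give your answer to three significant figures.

n ≈ 2.38

Buckling occurs about the weak axis: I_min = h·b³/12 with b = 2.01 in (the shorter side).
I_min = 3.75×2.01³/12 = 2.538 in⁴
Effective length L_e = K·L = 1 × 264 = 264.0 in
P_cr = π²EI / L_e² = π² × 1460×10³ × 2.538 / 264.0² = 524.7 lb
Factor of safety n = P_cr / P = 0.52467 / 0.220 = 2.38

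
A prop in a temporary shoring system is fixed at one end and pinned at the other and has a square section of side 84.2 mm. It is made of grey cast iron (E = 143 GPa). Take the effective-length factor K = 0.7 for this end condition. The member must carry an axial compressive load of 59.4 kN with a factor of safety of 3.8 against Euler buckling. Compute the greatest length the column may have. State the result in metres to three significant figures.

I = a⁴/12 = 84.2⁴/12 = 4.189×10^6 mm⁴
I = 4.189×10^-6 m⁴
Required critical load P_cr = n·P = 3.8 × 59.4 = 225.7 kN = 2.257×10^5 N
From P_cr = π²EI/(K·L)²:  L = (1/K)·√(π²EI/P_cr) = (1/0.7)·√(π²×1.43×10^11×4.189×10^-6/2.257×10^5)
L = 7.31 m

L_max ≈ 7.31 m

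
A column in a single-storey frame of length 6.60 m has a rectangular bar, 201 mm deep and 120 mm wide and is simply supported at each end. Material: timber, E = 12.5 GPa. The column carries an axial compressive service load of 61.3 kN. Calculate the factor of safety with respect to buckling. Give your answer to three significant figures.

n ≈ 1.34

Buckling occurs about the weak axis: I_min = h·b³/12 with b = 120 mm (the shorter side).
I_min = 201×120³/12 = 2.894×10^7 mm⁴
I = 2.894×10^7 mm⁴ = 2.894×10^-5 m⁴
Effective length L_e = K·L = 1 × 6.60 = 6.600 m
P_cr = π²EI / L_e² = π² × 12.5×10⁹ × 2.894×10^-5 / 6.600² = 8.197×10^4 N
Factor of safety n = P_cr / P = 81.975 / 61.3 = 1.34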